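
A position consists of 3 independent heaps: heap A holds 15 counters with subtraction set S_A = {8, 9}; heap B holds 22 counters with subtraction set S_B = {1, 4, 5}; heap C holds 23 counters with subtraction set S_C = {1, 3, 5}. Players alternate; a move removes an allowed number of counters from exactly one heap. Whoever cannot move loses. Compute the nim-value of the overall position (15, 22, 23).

2

Heap A, S = {8, 9}:
n :  0  1  2  3  4  5  6  7  8  9 10 11 12 13 14 15
G :  0  0  0  0  0  0  0  0  1  1  1  1  1  1  1  1
G_A(15) = 1.
Heap B, S = {1, 4, 5}:
G(0) = 0
G(1) = mex{0} = 1
G(2) = mex{1} = 0
G(3) = mex{0} = 1
G(4) = mex{1,0} = 2
G(5) = mex{2,1,0} = 3
G(6) = mex{3,0,1} = 2
G(7) = mex{2,1,0} = 3
G(8) = mex{3,2,1} = 0
G(9) = mex{0,3,2} = 1
G(10) = mex{1,2,3} = 0
G(11) = mex{0,3,2} = 1
G(12) = mex{1,0,3} = 2
G(13) = mex{2,1,0} = 3
G(14) = mex{3,0,1} = 2
G(15) = mex{2,1,0} = 3
G(16) = mex{3,2,1} = 0
G(17) = mex{0,3,2} = 1
G(18) = mex{1,2,3} = 0
G(19) = mex{0,3,2} = 1
G(20) = mex{1,0,3} = 2
G(21) = mex{2,1,0} = 3
G(22) = mex{3,0,1} = 2
G_B(22) = 2.
Heap C, S = {1, 3, 5}:
n :  0  1  2  3  4  5  6  7  8  9 10 11 12 13 14 15 16 17 18 19 20 21 22 23
G :  0  1  0  1  0  1  0  1  0  1  0  1  0  1  0  1  0  1  0  1  0  1  0  1
G_C(23) = 1.
Combined Grundy value = 1 ⊕ 2 ⊕ 1 = 2.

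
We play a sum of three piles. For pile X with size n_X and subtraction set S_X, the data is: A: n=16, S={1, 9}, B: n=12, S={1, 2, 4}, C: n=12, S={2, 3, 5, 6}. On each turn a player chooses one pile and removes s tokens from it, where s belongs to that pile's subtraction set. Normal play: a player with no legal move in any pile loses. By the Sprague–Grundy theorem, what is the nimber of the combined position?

2

Pile A, S = {1, 9}:
n :  0  1  2  3  4  5  6  7  8  9 10 11 12 13 14 15 16
G :  0  1  0  1  0  1  0  1  0  1  0  1  0  1  0  1  0
G_A(16) = 0.
Pile B, S = {1, 2, 4}:
n :  0  1  2  3  4  5  6  7  8  9 10 11 12
G :  0  1  2  0  1  2  0  1  2  0  1  2  0
G_B(12) = 0.
Pile C, S = {2, 3, 5, 6}:
G(0) = 0
G(1) = mex{} = 0
G(2) = mex{0} = 1
G(3) = mex{0,0} = 1
G(4) = mex{1,0} = 2
G(5) = mex{1,1,0} = 2
G(6) = mex{2,1,0,0} = 3
G(7) = mex{2,2,1,0} = 3
G(8) = mex{3,2,1,1} = 0
G(9) = mex{3,3,2,1} = 0
G(10) = mex{0,3,2,2} = 1
G(11) = mex{0,0,3,2} = 1
G(12) = mex{1,0,3,3} = 2
G_C(12) = 2.
Combined Grundy value = 0 ⊕ 0 ⊕ 2 = 2.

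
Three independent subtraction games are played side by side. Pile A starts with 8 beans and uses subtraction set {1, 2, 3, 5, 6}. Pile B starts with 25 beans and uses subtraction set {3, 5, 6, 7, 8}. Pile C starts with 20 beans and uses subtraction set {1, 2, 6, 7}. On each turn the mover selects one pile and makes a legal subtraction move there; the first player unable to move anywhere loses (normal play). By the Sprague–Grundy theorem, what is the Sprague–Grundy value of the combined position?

Pile A, S = {1, 2, 3, 5, 6}:
G(0) = 0
G(1) = mex{0} = 1
G(2) = mex{1,0} = 2
G(3) = mex{2,1,0} = 3
G(4) = mex{3,2,1} = 0
G(5) = mex{0,3,2,0} = 1
G(6) = mex{1,0,3,1,0} = 2
G(7) = mex{2,1,0,2,1} = 3
G(8) = mex{3,2,1,3,2} = 0
G_A(8) = 0.
Pile B, S = {3, 5, 6, 7, 8}:
n :  0  1  2  3  4  5  6  7  8  9 10 11 12 13 14 15 16 17 18 19 20 21 22 23 24 25
G :  0  0  0  1  1  1  2  2  2  3  3  0  0  0  1  1  1  2  2  2  3  3  0  0  0  1
G_B(25) = 1.
Pile C, S = {1, 2, 6, 7}:
n :  0  1  2  3  4  5  6  7  8  9 10 11 12 13 14 15 16 17 18 19 20
G :  0  1  2  0  1  2  3  4  0  1  2  0  1  2  3  4  0  1  2  0  1
G_C(20) = 1.
Combined Grundy value = 0 ⊕ 1 ⊕ 1 = 0.

0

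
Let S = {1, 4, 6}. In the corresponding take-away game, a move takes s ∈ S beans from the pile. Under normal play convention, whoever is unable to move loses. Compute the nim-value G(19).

G(0) = 0
G(1) = mex{0} = 1
G(2) = mex{1} = 0
G(3) = mex{0} = 1
G(4) = mex{1,0} = 2
G(5) = mex{2,1} = 0
G(6) = mex{0,0,0} = 1
G(7) = mex{1,1,1} = 0
G(8) = mex{0,2,0} = 1
G(9) = mex{1,0,1} = 2
G(10) = mex{2,1,2} = 0
G(11) = mex{0,0,0} = 1
G(12) = mex{1,1,1} = 0
G(13) = mex{0,2,0} = 1
G(14) = mex{1,0,1} = 2
G(15) = mex{2,1,2} = 0
G(16) = mex{0,0,0} = 1
G(17) = mex{1,1,1} = 0
G(18) = mex{0,2,0} = 1
G(19) = mex{1,0,1} = 2

2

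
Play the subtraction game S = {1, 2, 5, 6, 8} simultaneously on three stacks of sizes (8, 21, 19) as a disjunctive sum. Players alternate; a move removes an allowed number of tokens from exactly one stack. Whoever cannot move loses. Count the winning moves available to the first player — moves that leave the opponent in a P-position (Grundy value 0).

5

All stacks use S = {1, 2, 5, 6, 8}:
G(0) = 0
G(1) = mex{0} = 1
G(2) = mex{1,0} = 2
G(3) = mex{2,1} = 0
G(4) = mex{0,2} = 1
G(5) = mex{1,0,0} = 2
G(6) = mex{2,1,1,0} = 3
G(7) = mex{3,2,2,1} = 0
G(8) = mex{0,3,0,2,0} = 1
G(9) = mex{1,0,1,0,1} = 2
G(10) = mex{2,1,2,1,2} = 0
G(11) = mex{0,2,3,2,0} = 1
G(12) = mex{1,0,0,3,1} = 2
G(13) = mex{2,1,1,0,2} = 3
G(14) = mex{3,2,2,1,3} = 0
G(15) = mex{0,3,0,2,0} = 1
G(16) = mex{1,0,1,0,1} = 2
G(17) = mex{2,1,2,1,2} = 0
G(18) = mex{0,2,3,2,0} = 1
G(19) = mex{1,0,0,3,1} = 2
G(20) = mex{2,1,1,0,2} = 3
G(21) = mex{3,2,2,1,3} = 0
Stack A: G(8) = 1.
Stack B: G(21) = 0.
Stack C: G(19) = 2.
Combined Grundy value = 1 ⊕ 0 ⊕ 2 = 3.
A winning move leaves total XOR = 0, i.e. changes one component's Grundy value g to g ⊕ X where X is the current total.
Stack A: need g' = 1⊕3 = 2. Options: 8−1→G=0, 8−2→G=3, 8−5→G=0, 8−6→G=2, 8−8→G=0. Hits: 1.
Stack B: need g' = 0⊕3 = 3. Options: 21−1→G=3, 21−2→G=2, 21−5→G=2, 21−6→G=1, 21−8→G=3. Hits: 2.
Stack C: need g' = 2⊕3 = 1. Options: 19−1→G=1, 19−2→G=0, 19−5→G=0, 19−6→G=3, 19−8→G=1. Hits: 2.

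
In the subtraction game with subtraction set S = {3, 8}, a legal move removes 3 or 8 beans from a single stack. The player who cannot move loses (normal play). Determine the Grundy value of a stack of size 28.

G(0) = 0
G(1) = mex{} = 0
G(2) = mex{} = 0
G(3) = mex{0} = 1
G(4) = mex{0} = 1
G(5) = mex{0} = 1
G(6) = mex{1} = 0
G(7) = mex{1} = 0
G(8) = mex{1,0} = 2
G(9) = mex{0,0} = 1
G(10) = mex{0,0} = 1
G(11) = mex{2,1} = 0
G(12) = mex{1,1} = 0
G(13) = mex{1,1} = 0
G(14) = mex{0,0} = 1
G(15) = mex{0,0} = 1
G(16) = mex{0,2} = 1
G(17) = mex{1,1} = 0
G(18) = mex{1,1} = 0
G(19) = mex{1,0} = 2
G(20) = mex{0,0} = 1
G(21) = mex{0,0} = 1
G(22) = mex{2,1} = 0
G(23) = mex{1,1} = 0
G(24) = mex{1,1} = 0
G(25) = mex{0,0} = 1
G(26) = mex{0,0} = 1
G(27) = mex{0,2} = 1
G(28) = mex{1,1} = 0

0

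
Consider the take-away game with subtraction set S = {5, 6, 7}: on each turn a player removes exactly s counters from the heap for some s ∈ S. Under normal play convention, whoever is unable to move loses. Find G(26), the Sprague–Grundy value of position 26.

0

n :  0  1  2  3  4  5  6  7  8  9 10 11 12 13 14 15 16 17 18 19 20 21 22 23 24 25 26
G :  0  0  0  0  0  1  1  1  1  1  2  2  0  0  0  0  0  1  1  1  1  1  2  2  0  0  0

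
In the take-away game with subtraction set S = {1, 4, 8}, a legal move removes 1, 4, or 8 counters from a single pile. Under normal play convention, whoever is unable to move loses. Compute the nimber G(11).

2

G(0) = 0
G(1) = mex{0} = 1
G(2) = mex{1} = 0
G(3) = mex{0} = 1
G(4) = mex{1,0} = 2
G(5) = mex{2,1} = 0
G(6) = mex{0,0} = 1
G(7) = mex{1,1} = 0
G(8) = mex{0,2,0} = 1
G(9) = mex{1,0,1} = 2
G(10) = mex{2,1,0} = 3
G(11) = mex{3,0,1} = 2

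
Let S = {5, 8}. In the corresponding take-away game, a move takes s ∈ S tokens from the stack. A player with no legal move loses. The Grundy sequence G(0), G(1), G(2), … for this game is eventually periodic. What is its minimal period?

G(0) = 0
G(1) = mex{} = 0
G(2) = mex{} = 0
G(3) = mex{} = 0
G(4) = mex{} = 0
G(5) = mex{0} = 1
G(6) = mex{0} = 1
G(7) = mex{0} = 1
G(8) = mex{0,0} = 1
G(9) = mex{0,0} = 1
G(10) = mex{1,0} = 2
G(11) = mex{1,0} = 2
G(12) = mex{1,0} = 2
G(13) = mex{1,1} = 0
G(14) = mex{1,1} = 0
G(15) = mex{2,1} = 0
G(16) = mex{2,1} = 0
G(17) = mex{2,1} = 0
G(18) = mex{0,2} = 1
G(19) = mex{0,2} = 1
G(20) = mex{0,2} = 1
G(21) = mex{0,0} = 1
G(22) = mex{0,0} = 1
G(23) = mex{1,0} = 2
G(24) = mex{1,0} = 2
G(25) = mex{1,0} = 2
G(26) = mex{1,1} = 0
G(27) = mex{1,1} = 0
G(n+13) = G(n) holds for n = 0,…,7 (a full window of length max(S) = 8), so the sequence is purely periodic with period 13.

13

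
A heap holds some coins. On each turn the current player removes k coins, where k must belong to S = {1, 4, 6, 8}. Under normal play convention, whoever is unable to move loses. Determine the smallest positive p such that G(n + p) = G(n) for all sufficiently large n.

G(0) = 0
G(1) = mex{0} = 1
G(2) = mex{1} = 0
G(3) = mex{0} = 1
G(4) = mex{1,0} = 2
G(5) = mex{2,1} = 0
G(6) = mex{0,0,0} = 1
G(7) = mex{1,1,1} = 0
G(8) = mex{0,2,0,0} = 1
G(9) = mex{1,0,1,1} = 2
G(10) = mex{2,1,2,0} = 3
G(11) = mex{3,0,0,1} = 2
G(12) = mex{2,1,1,2} = 0
G(13) = mex{0,2,0,0} = 1
G(14) = mex{1,3,1,1} = 0
G(15) = mex{0,2,2,0} = 1
G(16) = mex{1,0,3,1} = 2
G(17) = mex{2,1,2,2} = 0
G(18) = mex{0,0,0,3} = 1
G(19) = mex{1,1,1,2} = 0
G(20) = mex{0,2,0,0} = 1
G(21) = mex{1,0,1,1} = 2
G(22) = mex{2,1,2,0} = 3
G(23) = mex{3,0,0,1} = 2
G(24) = mex{2,1,1,2} = 0
G(25) = mex{0,2,0,0} = 1
G(n+12) = G(n) holds for n = 0,…,7 (a full window of length max(S) = 8), so the sequence is purely periodic with period 12.

12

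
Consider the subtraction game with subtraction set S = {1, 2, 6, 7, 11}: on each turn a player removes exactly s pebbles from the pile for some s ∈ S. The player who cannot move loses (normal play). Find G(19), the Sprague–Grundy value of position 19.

n :  0  1  2  3  4  5  6  7  8  9 10 11 12 13 14 15 16 17 18 19
G :  0  1  2  0  1  2  3  4  0  1  2  3  0  1  2  3  0  1  2  3

3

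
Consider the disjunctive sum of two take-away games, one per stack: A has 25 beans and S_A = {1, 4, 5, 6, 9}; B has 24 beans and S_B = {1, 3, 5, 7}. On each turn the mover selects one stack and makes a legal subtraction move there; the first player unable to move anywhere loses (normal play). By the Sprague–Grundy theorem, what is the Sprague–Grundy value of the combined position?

Stack A, S = {1, 4, 5, 6, 9}:
n :  0  1  2  3  4  5  6  7  8  9 10 11 12 13 14 15 16 17 18 19 20 21 22 23 24 25
G :  0  1  0  1  2  3  2  3  4  5  0  1  0  1  2  3  2  3  4  5  0  1  0  1  2  3
G_A(25) = 3.
Stack B, S = {1, 3, 5, 7}:
n :  0  1  2  3  4  5  6  7  8  9 10 11 12 13 14 15 16 17 18 19 20 21 22 23 24
G :  0  1  0  1  0  1  0  1  0  1  0  1  0  1  0  1  0  1  0  1  0  1  0  1  0
G_B(24) = 0.
Combined Grundy value = 3 ⊕ 0 = 3.

3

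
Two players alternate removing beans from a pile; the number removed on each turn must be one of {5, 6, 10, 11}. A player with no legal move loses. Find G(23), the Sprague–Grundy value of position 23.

n :  0  1  2  3  4  5  6  7  8  9 10 11 12 13 14 15 16 17 18 19 20 21 22 23
G :  0  0  0  0  0  1  1  1  1  1  2  2  2  2  2  3  0  0  0  0  0  1  1  1

1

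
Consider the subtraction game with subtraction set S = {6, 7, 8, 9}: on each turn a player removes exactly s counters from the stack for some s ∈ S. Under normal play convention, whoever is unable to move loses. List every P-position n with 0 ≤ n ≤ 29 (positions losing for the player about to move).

n :  0  1  2  3  4  5  6  7  8  9 10 11 12 13 14 15 16 17 18 19 20 21 22 23 24 25 26 27 28 29
G :  0  0  0  0  0  0  1  1  1  1  1  1  2  2  2  0  0  0  0  0  0  1  1  1  1  1  1  2  2  2
P-positions are exactly the n with G(n) = 0.

0, 1, 2, 3, 4, 5, 15, 16, 17, 18, 19, 20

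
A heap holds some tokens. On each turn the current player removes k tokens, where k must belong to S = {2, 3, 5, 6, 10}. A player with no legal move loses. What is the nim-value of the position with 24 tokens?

G(0) = 0
G(1) = mex{} = 0
G(2) = mex{0} = 1
G(3) = mex{0,0} = 1
G(4) = mex{1,0} = 2
G(5) = mex{1,1,0} = 2
G(6) = mex{2,1,0,0} = 3
G(7) = mex{2,2,1,0} = 3
G(8) = mex{3,2,1,1} = 0
G(9) = mex{3,3,2,1} = 0
G(10) = mex{0,3,2,2,0} = 1
G(11) = mex{0,0,3,2,0} = 1
G(12) = mex{1,0,3,3,1} = 2
G(13) = mex{1,1,0,3,1} = 2
G(14) = mex{2,1,0,0,2} = 3
G(15) = mex{2,2,1,0,2} = 3
G(16) = mex{3,2,1,1,3} = 0
G(17) = mex{3,3,2,1,3} = 0
G(18) = mex{0,3,2,2,0} = 1
G(19) = mex{0,0,3,2,0} = 1
G(20) = mex{1,0,3,3,1} = 2
G(21) = mex{1,1,0,3,1} = 2
G(22) = mex{2,1,0,0,2} = 3
G(23) = mex{2,2,1,0,2} = 3
G(24) = mex{3,2,1,1,3} = 0

0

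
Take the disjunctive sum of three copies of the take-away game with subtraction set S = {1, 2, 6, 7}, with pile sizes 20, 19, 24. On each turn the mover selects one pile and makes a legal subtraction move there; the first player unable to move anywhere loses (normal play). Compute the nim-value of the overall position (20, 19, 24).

1

All piles use S = {1, 2, 6, 7}:
n :  0  1  2  3  4  5  6  7  8  9 10 11 12 13 14 15 16 17 18 19 20 21 22 23 24
G :  0  1  2  0  1  2  3  4  0  1  2  0  1  2  3  4  0  1  2  0  1  2  3  4  0
Pile A: G(20) = 1.
Pile B: G(19) = 0.
Pile C: G(24) = 0.
Combined Grundy value = 1 ⊕ 0 ⊕ 0 = 1.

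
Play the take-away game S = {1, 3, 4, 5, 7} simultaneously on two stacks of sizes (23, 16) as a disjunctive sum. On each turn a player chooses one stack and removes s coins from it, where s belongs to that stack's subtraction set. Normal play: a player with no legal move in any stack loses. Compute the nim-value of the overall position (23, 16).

3

All stacks use S = {1, 3, 4, 5, 7}:
G(0) = 0
G(1) = mex{0} = 1
G(2) = mex{1} = 0
G(3) = mex{0,0} = 1
G(4) = mex{1,1,0} = 2
G(5) = mex{2,0,1,0} = 3
G(6) = mex{3,1,0,1} = 2
G(7) = mex{2,2,1,0,0} = 3
G(8) = mex{3,3,2,1,1} = 0
G(9) = mex{0,2,3,2,0} = 1
G(10) = mex{1,3,2,3,1} = 0
G(11) = mex{0,0,3,2,2} = 1
G(12) = mex{1,1,0,3,3} = 2
G(13) = mex{2,0,1,0,2} = 3
G(14) = mex{3,1,0,1,3} = 2
G(15) = mex{2,2,1,0,0} = 3
G(16) = mex{3,3,2,1,1} = 0
G(17) = mex{0,2,3,2,0} = 1
G(18) = mex{1,3,2,3,1} = 0
G(19) = mex{0,0,3,2,2} = 1
G(20) = mex{1,1,0,3,3} = 2
G(21) = mex{2,0,1,0,2} = 3
G(22) = mex{3,1,0,1,3} = 2
G(23) = mex{2,2,1,0,0} = 3
Stack A: G(23) = 3.
Stack B: G(16) = 0.
Combined Grundy value = 3 ⊕ 0 = 3.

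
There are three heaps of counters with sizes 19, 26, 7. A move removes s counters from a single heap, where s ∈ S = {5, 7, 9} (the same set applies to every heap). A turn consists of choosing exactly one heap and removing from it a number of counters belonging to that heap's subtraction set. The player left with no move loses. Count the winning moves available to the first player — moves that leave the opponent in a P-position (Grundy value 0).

All heaps use S = {5, 7, 9}:
G(0) = 0
G(1) = mex{} = 0
G(2) = mex{} = 0
G(3) = mex{} = 0
G(4) = mex{} = 0
G(5) = mex{0} = 1
G(6) = mex{0} = 1
G(7) = mex{0,0} = 1
G(8) = mex{0,0} = 1
G(9) = mex{0,0,0} = 1
G(10) = mex{1,0,0} = 2
G(11) = mex{1,0,0} = 2
G(12) = mex{1,1,0} = 2
G(13) = mex{1,1,0} = 2
G(14) = mex{1,1,1} = 0
G(15) = mex{2,1,1} = 0
G(16) = mex{2,1,1} = 0
G(17) = mex{2,2,1} = 0
G(18) = mex{2,2,1} = 0
G(19) = mex{0,2,2} = 1
G(20) = mex{0,2,2} = 1
G(21) = mex{0,0,2} = 1
G(22) = mex{0,0,2} = 1
G(23) = mex{0,0,0} = 1
G(24) = mex{1,0,0} = 2
G(25) = mex{1,0,0} = 2
G(26) = mex{1,1,0} = 2
Heap A: G(19) = 1.
Heap B: G(26) = 2.
Heap C: G(7) = 1.
Combined Grundy value = 1 ⊕ 2 ⊕ 1 = 2.
A winning move leaves total XOR = 0, i.e. changes one component's Grundy value g to g ⊕ X where X is the current total.
Heap A: need g' = 1⊕2 = 3. Options: 19−5→G=0, 19−7→G=2, 19−9→G=2. Hits: 0.
Heap B: need g' = 2⊕2 = 0. Options: 26−5→G=1, 26−7→G=1, 26−9→G=0. Hits: 1.
Heap C: need g' = 1⊕2 = 3. Options: 7−5→G=0, 7−7→G=0. Hits: 0.

1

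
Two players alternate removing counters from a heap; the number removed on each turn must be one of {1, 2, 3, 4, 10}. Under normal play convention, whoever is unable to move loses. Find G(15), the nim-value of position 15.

4

n :  0  1  2  3  4  5  6  7  8  9 10 11 12 13 14 15
G :  0  1  2  3  4  0  1  2  3  4  5  0  1  2  3  4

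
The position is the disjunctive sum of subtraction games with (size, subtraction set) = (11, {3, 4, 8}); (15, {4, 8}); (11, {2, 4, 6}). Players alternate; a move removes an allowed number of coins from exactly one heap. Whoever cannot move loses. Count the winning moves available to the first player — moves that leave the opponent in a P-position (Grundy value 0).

Heap A, S = {3, 4, 8}:
G(0) = 0
G(1) = mex{} = 0
G(2) = mex{} = 0
G(3) = mex{0} = 1
G(4) = mex{0,0} = 1
G(5) = mex{0,0} = 1
G(6) = mex{1,0} = 2
G(7) = mex{1,1} = 0
G(8) = mex{1,1,0} = 2
G(9) = mex{2,1,0} = 3
G(10) = mex{0,2,0} = 1
G(11) = mex{2,0,1} = 3
G_A(11) = 3.
Heap B, S = {4, 8}:
G(0) = 0
G(1) = mex{} = 0
G(2) = mex{} = 0
G(3) = mex{} = 0
G(4) = mex{0} = 1
G(5) = mex{0} = 1
G(6) = mex{0} = 1
G(7) = mex{0} = 1
G(8) = mex{1,0} = 2
G(9) = mex{1,0} = 2
G(10) = mex{1,0} = 2
G(11) = mex{1,0} = 2
G(12) = mex{2,1} = 0
G(13) = mex{2,1} = 0
G(14) = mex{2,1} = 0
G(15) = mex{2,1} = 0
G_B(15) = 0.
Heap C, S = {2, 4, 6}:
G(0) = 0
G(1) = mex{} = 0
G(2) = mex{0} = 1
G(3) = mex{0} = 1
G(4) = mex{1,0} = 2
G(5) = mex{1,0} = 2
G(6) = mex{2,1,0} = 3
G(7) = mex{2,1,0} = 3
G(8) = mex{3,2,1} = 0
G(9) = mex{3,2,1} = 0
G(10) = mex{0,3,2} = 1
G(11) = mex{0,3,2} = 1
G_C(11) = 1.
Combined Grundy value = 3 ⊕ 0 ⊕ 1 = 2.
A winning move leaves total XOR = 0, i.e. changes one component's Grundy value g to g ⊕ X where X is the current total.
Heap A: need g' = 3⊕2 = 1. Options: 11−3→G=2, 11−4→G=0, 11−8→G=1. Hits: 1.
Heap B: need g' = 0⊕2 = 2. Options: 15−4→G=2, 15−8→G=1. Hits: 1.
Heap C: need g' = 1⊕2 = 3. Options: 11−2→G=0, 11−4→G=3, 11−6→G=2. Hits: 1.

3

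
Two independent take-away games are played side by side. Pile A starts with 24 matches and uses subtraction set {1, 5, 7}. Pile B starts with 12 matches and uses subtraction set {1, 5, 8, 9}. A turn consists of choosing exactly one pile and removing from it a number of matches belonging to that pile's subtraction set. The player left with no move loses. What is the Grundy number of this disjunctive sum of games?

2

Pile A, S = {1, 5, 7}:
G(0) = 0
G(1) = mex{0} = 1
G(2) = mex{1} = 0
G(3) = mex{0} = 1
G(4) = mex{1} = 0
G(5) = mex{0,0} = 1
G(6) = mex{1,1} = 0
G(7) = mex{0,0,0} = 1
G(8) = mex{1,1,1} = 0
G(9) = mex{0,0,0} = 1
G(10) = mex{1,1,1} = 0
G(11) = mex{0,0,0} = 1
G(12) = mex{1,1,1} = 0
G(13) = mex{0,0,0} = 1
G(14) = mex{1,1,1} = 0
G(15) = mex{0,0,0} = 1
G(16) = mex{1,1,1} = 0
G(17) = mex{0,0,0} = 1
G(18) = mex{1,1,1} = 0
G(19) = mex{0,0,0} = 1
G(20) = mex{1,1,1} = 0
G(21) = mex{0,0,0} = 1
G(22) = mex{1,1,1} = 0
G(23) = mex{0,0,0} = 1
G(24) = mex{1,1,1} = 0
G_A(24) = 0.
Pile B, S = {1, 5, 8, 9}:
n :  0  1  2  3  4  5  6  7  8  9 10 11 12
G :  0  1  0  1  0  1  0  1  2  3  2  3  2
G_B(12) = 2.
Combined Grundy value = 0 ⊕ 2 = 2.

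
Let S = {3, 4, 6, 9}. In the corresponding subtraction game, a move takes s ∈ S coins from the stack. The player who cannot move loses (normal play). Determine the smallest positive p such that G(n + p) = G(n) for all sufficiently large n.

12

n :  0  1  2  3  4  5  6  7  8  9 10 11 12 13 14 15 16 17 18 19 20 21 22 23 24 25
G :  0  0  0  1  1  1  2  2  2  3  3  3  0  0  0  1  1  1  2  2  2  3  3  3  0  0
G(n+12) = G(n) holds for n = 0,…,8 (a full window of length max(S) = 9), so the sequence is purely periodic with period 12.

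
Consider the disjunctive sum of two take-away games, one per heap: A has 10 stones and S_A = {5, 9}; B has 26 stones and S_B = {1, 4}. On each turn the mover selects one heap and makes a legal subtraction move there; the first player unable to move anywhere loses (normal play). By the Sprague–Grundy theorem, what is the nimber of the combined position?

Heap A, S = {5, 9}:
G(0) = 0
G(1) = mex{} = 0
G(2) = mex{} = 0
G(3) = mex{} = 0
G(4) = mex{} = 0
G(5) = mex{0} = 1
G(6) = mex{0} = 1
G(7) = mex{0} = 1
G(8) = mex{0} = 1
G(9) = mex{0,0} = 1
G(10) = mex{1,0} = 2
G_A(10) = 2.
Heap B, S = {1, 4}:
n :  0  1  2  3  4  5  6  7  8  9 10 11 12 13 14 15 16 17 18 19 20 21 22 23 24 25 26
G :  0  1  0  1  2  0  1  0  1  2  0  1  0  1  2  0  1  0  1  2  0  1  0  1  2  0  1
G_B(26) = 1.
Combined Grundy value = 2 ⊕ 1 = 3.

3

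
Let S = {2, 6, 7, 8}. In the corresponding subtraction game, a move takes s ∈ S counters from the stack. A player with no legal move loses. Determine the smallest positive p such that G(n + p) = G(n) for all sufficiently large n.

G(0) = 0
G(1) = mex{} = 0
G(2) = mex{0} = 1
G(3) = mex{0} = 1
G(4) = mex{1} = 0
G(5) = mex{1} = 0
G(6) = mex{0,0} = 1
G(7) = mex{0,0,0} = 1
G(8) = mex{1,1,0,0} = 2
G(9) = mex{1,1,1,0} = 2
G(10) = mex{2,0,1,1} = 3
G(11) = mex{2,0,0,1} = 3
G(12) = mex{3,1,0,0} = 2
G(13) = mex{3,1,1,0} = 2
G(14) = mex{2,2,1,1} = 0
G(15) = mex{2,2,2,1} = 0
G(16) = mex{0,3,2,2} = 1
G(17) = mex{0,3,3,2} = 1
G(18) = mex{1,2,3,3} = 0
G(19) = mex{1,2,2,3} = 0
G(20) = mex{0,0,2,2} = 1
G(21) = mex{0,0,0,2} = 1
G(22) = mex{1,1,0,0} = 2
G(23) = mex{1,1,1,0} = 2
G(24) = mex{2,0,1,1} = 3
G(25) = mex{2,0,0,1} = 3
G(26) = mex{3,1,0,0} = 2
G(27) = mex{3,1,1,0} = 2
G(28) = mex{2,2,1,1} = 0
G(29) = mex{2,2,2,1} = 0
G(n+14) = G(n) holds for n = 0,…,7 (a full window of length max(S) = 8), so the sequence is purely periodic with period 14.

14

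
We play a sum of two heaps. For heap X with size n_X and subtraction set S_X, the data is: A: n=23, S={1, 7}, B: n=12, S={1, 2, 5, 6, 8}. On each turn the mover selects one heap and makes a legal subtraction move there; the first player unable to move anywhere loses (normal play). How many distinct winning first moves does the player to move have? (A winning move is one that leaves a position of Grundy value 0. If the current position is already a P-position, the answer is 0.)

2

Heap A, S = {1, 7}:
n :  0  1  2  3  4  5  6  7  8  9 10 11 12 13 14 15 16 17 18 19 20 21 22 23
G :  0  1  0  1  0  1  0  1  0  1  0  1  0  1  0  1  0  1  0  1  0  1  0  1
G_A(23) = 1.
Heap B, S = {1, 2, 5, 6, 8}:
G(0) = 0
G(1) = mex{0} = 1
G(2) = mex{1,0} = 2
G(3) = mex{2,1} = 0
G(4) = mex{0,2} = 1
G(5) = mex{1,0,0} = 2
G(6) = mex{2,1,1,0} = 3
G(7) = mex{3,2,2,1} = 0
G(8) = mex{0,3,0,2,0} = 1
G(9) = mex{1,0,1,0,1} = 2
G(10) = mex{2,1,2,1,2} = 0
G(11) = mex{0,2,3,2,0} = 1
G(12) = mex{1,0,0,3,1} = 2
G_B(12) = 2.
Combined Grundy value = 1 ⊕ 2 = 3.
A winning move leaves total XOR = 0, i.e. changes one component's Grundy value g to g ⊕ X where X is the current total.
Heap A: need g' = 1⊕3 = 2. Options: 23−1→G=0, 23−7→G=0. Hits: 0.
Heap B: need g' = 2⊕3 = 1. Options: 12−1→G=1, 12−2→G=0, 12−5→G=0, 12−6→G=3, 12−8→G=1. Hits: 2.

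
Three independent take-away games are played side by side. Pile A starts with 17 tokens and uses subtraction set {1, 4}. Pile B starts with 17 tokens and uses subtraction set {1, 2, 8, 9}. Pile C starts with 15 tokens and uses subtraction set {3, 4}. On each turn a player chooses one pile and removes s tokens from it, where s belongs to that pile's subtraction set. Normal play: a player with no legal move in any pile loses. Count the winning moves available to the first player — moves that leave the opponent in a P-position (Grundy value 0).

Pile A, S = {1, 4}:
n :  0  1  2  3  4  5  6  7  8  9 10 11 12 13 14 15 16 17
G :  0  1  0  1  2  0  1  0  1  2  0  1  0  1  2  0  1  0
G_A(17) = 0.
Pile B, S = {1, 2, 8, 9}:
G(0) = 0
G(1) = mex{0} = 1
G(2) = mex{1,0} = 2
G(3) = mex{2,1} = 0
G(4) = mex{0,2} = 1
G(5) = mex{1,0} = 2
G(6) = mex{2,1} = 0
G(7) = mex{0,2} = 1
G(8) = mex{1,0,0} = 2
G(9) = mex{2,1,1,0} = 3
G(10) = mex{3,2,2,1} = 0
G(11) = mex{0,3,0,2} = 1
G(12) = mex{1,0,1,0} = 2
G(13) = mex{2,1,2,1} = 0
G(14) = mex{0,2,0,2} = 1
G(15) = mex{1,0,1,0} = 2
G(16) = mex{2,1,2,1} = 0
G(17) = mex{0,2,3,2} = 1
G_B(17) = 1.
Pile C, S = {3, 4}:
n :  0  1  2  3  4  5  6  7  8  9 10 11 12 13 14 15
G :  0  0  0  1  1  1  2  0  0  0  1  1  1  2  0  0
G_C(15) = 0.
Combined Grundy value = 0 ⊕ 1 ⊕ 0 = 1.
A winning move leaves total XOR = 0, i.e. changes one component's Grundy value g to g ⊕ X where X is the current total.
Pile A: need g' = 0⊕1 = 1. Options: 17−1→G=1, 17−4→G=1. Hits: 2.
Pile B: need g' = 1⊕1 = 0. Options: 17−1→G=0, 17−2→G=2, 17−8→G=3, 17−9→G=2. Hits: 1.
Pile C: need g' = 0⊕1 = 1. Options: 15−3→G=1, 15−4→G=1. Hits: 2.

5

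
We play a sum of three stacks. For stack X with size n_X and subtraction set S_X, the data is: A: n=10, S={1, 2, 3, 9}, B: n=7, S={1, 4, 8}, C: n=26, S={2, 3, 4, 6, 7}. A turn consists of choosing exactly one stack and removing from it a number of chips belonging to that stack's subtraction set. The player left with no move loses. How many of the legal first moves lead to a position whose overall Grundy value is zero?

2

Stack A, S = {1, 2, 3, 9}:
n :  0  1  2  3  4  5  6  7  8  9 10
G :  0  1  2  3  0  1  2  3  0  1  2
G_A(10) = 2.
Stack B, S = {1, 4, 8}:
G(0) = 0
G(1) = mex{0} = 1
G(2) = mex{1} = 0
G(3) = mex{0} = 1
G(4) = mex{1,0} = 2
G(5) = mex{2,1} = 0
G(6) = mex{0,0} = 1
G(7) = mex{1,1} = 0
G_B(7) = 0.
Stack C, S = {2, 3, 4, 6, 7}:
G(0) = 0
G(1) = mex{} = 0
G(2) = mex{0} = 1
G(3) = mex{0,0} = 1
G(4) = mex{1,0,0} = 2
G(5) = mex{1,1,0} = 2
G(6) = mex{2,1,1,0} = 3
G(7) = mex{2,2,1,0,0} = 3
G(8) = mex{3,2,2,1,0} = 4
G(9) = mex{3,3,2,1,1} = 0
G(10) = mex{4,3,3,2,1} = 0
G(11) = mex{0,4,3,2,2} = 1
G(12) = mex{0,0,4,3,2} = 1
G(13) = mex{1,0,0,3,3} = 2
G(14) = mex{1,1,0,4,3} = 2
G(15) = mex{2,1,1,0,4} = 3
G(16) = mex{2,2,1,0,0} = 3
G(17) = mex{3,2,2,1,0} = 4
G(18) = mex{3,3,2,1,1} = 0
G(19) = mex{4,3,3,2,1} = 0
G(20) = mex{0,4,3,2,2} = 1
G(21) = mex{0,0,4,3,2} = 1
G(22) = mex{1,0,0,3,3} = 2
G(23) = mex{1,1,0,4,3} = 2
G(24) = mex{2,1,1,0,4} = 3
G(25) = mex{2,2,1,0,0} = 3
G(26) = mex{3,2,2,1,0} = 4
G_C(26) = 4.
Combined Grundy value = 2 ⊕ 0 ⊕ 4 = 6.
A winning move leaves total XOR = 0, i.e. changes one component's Grundy value g to g ⊕ X where X is the current total.
Stack A: need g' = 2⊕6 = 4. Options: 10−1→G=1, 10−2→G=0, 10−3→G=3, 10−9→G=1. Hits: 0.
Stack B: need g' = 0⊕6 = 6. Options: 7−1→G=1, 7−4→G=1. Hits: 0.
Stack C: need g' = 4⊕6 = 2. Options: 26−2→G=3, 26−3→G=2, 26−4→G=2, 26−6→G=1, 26−7→G=0. Hits: 2.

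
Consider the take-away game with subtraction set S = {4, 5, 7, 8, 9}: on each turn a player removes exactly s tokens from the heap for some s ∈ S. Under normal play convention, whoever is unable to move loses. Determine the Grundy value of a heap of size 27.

0

n :  0  1  2  3  4  5  6  7  8  9 10 11 12 13 14 15 16 17 18 19 20 21 22 23 24 25 26 27
G :  0  0  0  0  1  1  1  1  2  2  2  2  3  0  0  0  0  1  1  1  1  2  2  2  2  3  0  0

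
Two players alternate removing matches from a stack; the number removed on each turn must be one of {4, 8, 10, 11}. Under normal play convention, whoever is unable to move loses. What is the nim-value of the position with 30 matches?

0

n :  0  1  2  3  4  5  6  7  8  9 10 11 12 13 14 15 16 17 18 19 20 21 22 23 24 25 26 27 28 29 30
G :  0  0  0  0  1  1  1  1  2  2  2  2  3  3  3  0  0  0  0  1  1  1  1  2  2  2  2  3  3  3  0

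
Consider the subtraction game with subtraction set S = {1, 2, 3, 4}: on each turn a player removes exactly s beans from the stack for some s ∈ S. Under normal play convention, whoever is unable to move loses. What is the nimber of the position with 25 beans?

G(0) = 0
G(1) = mex{0} = 1
G(2) = mex{1,0} = 2
G(3) = mex{2,1,0} = 3
G(4) = mex{3,2,1,0} = 4
G(5) = mex{4,3,2,1} = 0
G(6) = mex{0,4,3,2} = 1
G(7) = mex{1,0,4,3} = 2
G(8) = mex{2,1,0,4} = 3
G(9) = mex{3,2,1,0} = 4
G(10) = mex{4,3,2,1} = 0
G(11) = mex{0,4,3,2} = 1
G(12) = mex{1,0,4,3} = 2
G(13) = mex{2,1,0,4} = 3
G(14) = mex{3,2,1,0} = 4
G(15) = mex{4,3,2,1} = 0
G(16) = mex{0,4,3,2} = 1
G(17) = mex{1,0,4,3} = 2
G(18) = mex{2,1,0,4} = 3
G(19) = mex{3,2,1,0} = 4
G(20) = mex{4,3,2,1} = 0
G(21) = mex{0,4,3,2} = 1
G(22) = mex{1,0,4,3} = 2
G(23) = mex{2,1,0,4} = 3
G(24) = mex{3,2,1,0} = 4
G(25) = mex{4,3,2,1} = 0

0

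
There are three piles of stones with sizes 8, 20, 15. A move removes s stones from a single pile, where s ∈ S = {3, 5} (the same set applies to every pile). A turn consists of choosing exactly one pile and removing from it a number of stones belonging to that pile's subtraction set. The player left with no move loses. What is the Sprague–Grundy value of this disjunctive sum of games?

All piles use S = {3, 5}:
G(0) = 0
G(1) = mex{} = 0
G(2) = mex{} = 0
G(3) = mex{0} = 1
G(4) = mex{0} = 1
G(5) = mex{0,0} = 1
G(6) = mex{1,0} = 2
G(7) = mex{1,0} = 2
G(8) = mex{1,1} = 0
G(9) = mex{2,1} = 0
G(10) = mex{2,1} = 0
G(11) = mex{0,2} = 1
G(12) = mex{0,2} = 1
G(13) = mex{0,0} = 1
G(14) = mex{1,0} = 2
G(15) = mex{1,0} = 2
G(16) = mex{1,1} = 0
G(17) = mex{2,1} = 0
G(18) = mex{2,1} = 0
G(19) = mex{0,2} = 1
G(20) = mex{0,2} = 1
Pile A: G(8) = 0.
Pile B: G(20) = 1.
Pile C: G(15) = 2.
Combined Grundy value = 0 ⊕ 1 ⊕ 2 = 3.

3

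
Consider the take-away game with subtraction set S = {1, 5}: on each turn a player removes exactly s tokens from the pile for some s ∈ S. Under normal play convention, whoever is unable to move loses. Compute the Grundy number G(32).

n :  0  1  2  3  4  5  6  7  8  9 10 11 12 13 14 15 16 17 18 19 20 21 22 23 24 25 26 27 28 29 30 31 32
G :  0  1  0  1  0  1  0  1  0  1  0  1  0  1  0  1  0  1  0  1  0  1  0  1  0  1  0  1  0  1  0  1  0

0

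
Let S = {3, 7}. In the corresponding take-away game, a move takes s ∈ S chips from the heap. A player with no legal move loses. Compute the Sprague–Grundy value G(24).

1

G(0) = 0
G(1) = mex{} = 0
G(2) = mex{} = 0
G(3) = mex{0} = 1
G(4) = mex{0} = 1
G(5) = mex{0} = 1
G(6) = mex{1} = 0
G(7) = mex{1,0} = 2
G(8) = mex{1,0} = 2
G(9) = mex{0,0} = 1
G(10) = mex{2,1} = 0
G(11) = mex{2,1} = 0
G(12) = mex{1,1} = 0
G(13) = mex{0,0} = 1
G(14) = mex{0,2} = 1
G(15) = mex{0,2} = 1
G(16) = mex{1,1} = 0
G(17) = mex{1,0} = 2
G(18) = mex{1,0} = 2
G(19) = mex{0,0} = 1
G(20) = mex{2,1} = 0
G(21) = mex{2,1} = 0
G(22) = mex{1,1} = 0
G(23) = mex{0,0} = 1
G(24) = mex{0,2} = 1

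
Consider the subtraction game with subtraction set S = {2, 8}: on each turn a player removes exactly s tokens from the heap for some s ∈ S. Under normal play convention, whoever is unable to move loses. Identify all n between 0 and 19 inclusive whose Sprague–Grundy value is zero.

G(0) = 0
G(1) = mex{} = 0
G(2) = mex{0} = 1
G(3) = mex{0} = 1
G(4) = mex{1} = 0
G(5) = mex{1} = 0
G(6) = mex{0} = 1
G(7) = mex{0} = 1
G(8) = mex{1,0} = 2
G(9) = mex{1,0} = 2
G(10) = mex{2,1} = 0
G(11) = mex{2,1} = 0
G(12) = mex{0,0} = 1
G(13) = mex{0,0} = 1
G(14) = mex{1,1} = 0
G(15) = mex{1,1} = 0
G(16) = mex{0,2} = 1
G(17) = mex{0,2} = 1
G(18) = mex{1,0} = 2
G(19) = mex{1,0} = 2
P-positions are exactly the n with G(n) = 0.

0, 1, 4, 5, 10, 11, 14, 15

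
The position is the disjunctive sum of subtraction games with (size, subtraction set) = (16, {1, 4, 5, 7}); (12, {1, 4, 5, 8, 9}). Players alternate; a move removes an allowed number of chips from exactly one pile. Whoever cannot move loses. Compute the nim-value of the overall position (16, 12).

0

Pile A, S = {1, 4, 5, 7}:
G(0) = 0
G(1) = mex{0} = 1
G(2) = mex{1} = 0
G(3) = mex{0} = 1
G(4) = mex{1,0} = 2
G(5) = mex{2,1,0} = 3
G(6) = mex{3,0,1} = 2
G(7) = mex{2,1,0,0} = 3
G(8) = mex{3,2,1,1} = 0
G(9) = mex{0,3,2,0} = 1
G(10) = mex{1,2,3,1} = 0
G(11) = mex{0,3,2,2} = 1
G(12) = mex{1,0,3,3} = 2
G(13) = mex{2,1,0,2} = 3
G(14) = mex{3,0,1,3} = 2
G(15) = mex{2,1,0,0} = 3
G(16) = mex{3,2,1,1} = 0
G_A(16) = 0.
Pile B, S = {1, 4, 5, 8, 9}:
n :  0  1  2  3  4  5  6  7  8  9 10 11 12
G :  0  1  0  1  2  3  2  3  4  5  4  5  0
G_B(12) = 0.
Combined Grundy value = 0 ⊕ 0 = 0.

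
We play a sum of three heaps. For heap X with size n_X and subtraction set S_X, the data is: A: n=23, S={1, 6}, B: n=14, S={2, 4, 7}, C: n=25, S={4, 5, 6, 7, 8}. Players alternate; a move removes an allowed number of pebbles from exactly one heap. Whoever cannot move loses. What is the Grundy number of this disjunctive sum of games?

1

Heap A, S = {1, 6}:
G(0) = 0
G(1) = mex{0} = 1
G(2) = mex{1} = 0
G(3) = mex{0} = 1
G(4) = mex{1} = 0
G(5) = mex{0} = 1
G(6) = mex{1,0} = 2
G(7) = mex{2,1} = 0
G(8) = mex{0,0} = 1
G(9) = mex{1,1} = 0
G(10) = mex{0,0} = 1
G(11) = mex{1,1} = 0
G(12) = mex{0,2} = 1
G(13) = mex{1,0} = 2
G(14) = mex{2,1} = 0
G(15) = mex{0,0} = 1
G(16) = mex{1,1} = 0
G(17) = mex{0,0} = 1
G(18) = mex{1,1} = 0
G(19) = mex{0,2} = 1
G(20) = mex{1,0} = 2
G(21) = mex{2,1} = 0
G(22) = mex{0,0} = 1
G(23) = mex{1,1} = 0
G_A(23) = 0.
Heap B, S = {2, 4, 7}:
n :  0  1  2  3  4  5  6  7  8  9 10 11 12 13 14
G :  0  0  1  1  2  2  0  3  1  0  2  1  0  2  1
G_B(14) = 1.
Heap C, S = {4, 5, 6, 7, 8}:
n :  0  1  2  3  4  5  6  7  8  9 10 11 12 13 14 15 16 17 18 19 20 21 22 23 24 25
G :  0  0  0  0  1  1  1  1  2  2  2  2  0  0  0  0  1  1  1  1  2  2  2  2  0  0
G_C(25) = 0.
Combined Grundy value = 0 ⊕ 1 ⊕ 0 = 1.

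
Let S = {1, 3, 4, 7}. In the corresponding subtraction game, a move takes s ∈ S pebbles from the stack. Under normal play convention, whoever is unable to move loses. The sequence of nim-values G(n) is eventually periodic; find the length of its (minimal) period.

8

G(0) = 0
G(1) = mex{0} = 1
G(2) = mex{1} = 0
G(3) = mex{0,0} = 1
G(4) = mex{1,1,0} = 2
G(5) = mex{2,0,1} = 3
G(6) = mex{3,1,0} = 2
G(7) = mex{2,2,1,0} = 3
G(8) = mex{3,3,2,1} = 0
G(9) = mex{0,2,3,0} = 1
G(10) = mex{1,3,2,1} = 0
G(11) = mex{0,0,3,2} = 1
G(12) = mex{1,1,0,3} = 2
G(13) = mex{2,0,1,2} = 3
G(14) = mex{3,1,0,3} = 2
G(15) = mex{2,2,1,0} = 3
G(16) = mex{3,3,2,1} = 0
G(17) = mex{0,2,3,0} = 1
G(n+8) = G(n) holds for n = 0,…,6 (a full window of length max(S) = 7), so the sequence is purely periodic with period 8.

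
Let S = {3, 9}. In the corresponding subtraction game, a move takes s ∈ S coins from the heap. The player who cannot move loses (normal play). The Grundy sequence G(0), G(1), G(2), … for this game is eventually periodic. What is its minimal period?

6

n :  0  1  2  3  4  5  6  7  8  9 10 11 12 13 14 15 16
G :  0  0  0  1  1  1  0  0  0  1  1  1  0  0  0  1  1
G(n+6) = G(n) holds for n = 0,…,8 (a full window of length max(S) = 9), so the sequence is purely periodic with period 6.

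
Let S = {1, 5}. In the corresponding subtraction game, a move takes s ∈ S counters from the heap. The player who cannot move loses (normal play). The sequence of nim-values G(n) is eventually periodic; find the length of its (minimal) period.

2

G(0) = 0
G(1) = mex{0} = 1
G(2) = mex{1} = 0
G(3) = mex{0} = 1
G(4) = mex{1} = 0
G(5) = mex{0,0} = 1
G(6) = mex{1,1} = 0
G(7) = mex{0,0} = 1
G(8) = mex{1,1} = 0
G(9) = mex{0,0} = 1
G(10) = mex{1,1} = 0
G(11) = mex{0,0} = 1
G(12) = mex{1,1} = 0
G(13) = mex{0,0} = 1
G(14) = mex{1,1} = 0
G(n+2) = G(n) holds for n = 0,…,4 (a full window of length max(S) = 5), so the sequence is purely periodic with period 2.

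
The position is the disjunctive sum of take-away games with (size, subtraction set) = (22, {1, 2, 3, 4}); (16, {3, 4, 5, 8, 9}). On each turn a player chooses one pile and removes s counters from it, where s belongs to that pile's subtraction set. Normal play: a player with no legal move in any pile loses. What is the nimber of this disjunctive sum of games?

Pile A, S = {1, 2, 3, 4}:
n :  0  1  2  3  4  5  6  7  8  9 10 11 12 13 14 15 16 17 18 19 20 21 22
G :  0  1  2  3  4  0  1  2  3  4  0  1  2  3  4  0  1  2  3  4  0  1  2
G_A(22) = 2.
Pile B, S = {3, 4, 5, 8, 9}:
G(0) = 0
G(1) = mex{} = 0
G(2) = mex{} = 0
G(3) = mex{0} = 1
G(4) = mex{0,0} = 1
G(5) = mex{0,0,0} = 1
G(6) = mex{1,0,0} = 2
G(7) = mex{1,1,0} = 2
G(8) = mex{1,1,1,0} = 2
G(9) = mex{2,1,1,0,0} = 3
G(10) = mex{2,2,1,0,0} = 3
G(11) = mex{2,2,2,1,0} = 3
G(12) = mex{3,2,2,1,1} = 0
G(13) = mex{3,3,2,1,1} = 0
G(14) = mex{3,3,3,2,1} = 0
G(15) = mex{0,3,3,2,2} = 1
G(16) = mex{0,0,3,2,2} = 1
G_B(16) = 1.
Combined Grundy value = 2 ⊕ 1 = 3.

3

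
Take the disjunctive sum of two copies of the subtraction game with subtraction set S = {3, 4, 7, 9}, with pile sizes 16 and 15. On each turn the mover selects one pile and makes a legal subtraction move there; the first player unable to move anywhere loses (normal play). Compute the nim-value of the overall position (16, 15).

0

All piles use S = {3, 4, 7, 9}:
n :  0  1  2  3  4  5  6  7  8  9 10 11 12 13 14 15 16
G :  0  0  0  1  1  1  2  2  2  3  3  3  0  0  0  1  1
Pile A: G(16) = 1.
Pile B: G(15) = 1.
Combined Grundy value = 1 ⊕ 1 = 0.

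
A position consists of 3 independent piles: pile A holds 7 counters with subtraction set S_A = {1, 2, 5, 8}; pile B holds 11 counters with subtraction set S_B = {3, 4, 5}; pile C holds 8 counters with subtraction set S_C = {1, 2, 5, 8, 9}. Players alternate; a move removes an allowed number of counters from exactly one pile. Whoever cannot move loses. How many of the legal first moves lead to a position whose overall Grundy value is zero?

3

Pile A, S = {1, 2, 5, 8}:
G(0) = 0
G(1) = mex{0} = 1
G(2) = mex{1,0} = 2
G(3) = mex{2,1} = 0
G(4) = mex{0,2} = 1
G(5) = mex{1,0,0} = 2
G(6) = mex{2,1,1} = 0
G(7) = mex{0,2,2} = 1
G_A(7) = 1.
Pile B, S = {3, 4, 5}:
G(0) = 0
G(1) = mex{} = 0
G(2) = mex{} = 0
G(3) = mex{0} = 1
G(4) = mex{0,0} = 1
G(5) = mex{0,0,0} = 1
G(6) = mex{1,0,0} = 2
G(7) = mex{1,1,0} = 2
G(8) = mex{1,1,1} = 0
G(9) = mex{2,1,1} = 0
G(10) = mex{2,2,1} = 0
G(11) = mex{0,2,2} = 1
G_B(11) = 1.
Pile C, S = {1, 2, 5, 8, 9}:
n : 0 1 2 3 4 5 6 7 8
G : 0 1 2 0 1 2 0 1 2
G_C(8) = 2.
Combined Grundy value = 1 ⊕ 1 ⊕ 2 = 2.
A winning move leaves total XOR = 0, i.e. changes one component's Grundy value g to g ⊕ X where X is the current total.
Pile A: need g' = 1⊕2 = 3. Options: 7−1→G=0, 7−2→G=2, 7−5→G=2. Hits: 0.
Pile B: need g' = 1⊕2 = 3. Options: 11−3→G=0, 11−4→G=2, 11−5→G=2. Hits: 0.
Pile C: need g' = 2⊕2 = 0. Options: 8−1→G=1, 8−2→G=0, 8−5→G=0, 8−8→G=0. Hits: 3.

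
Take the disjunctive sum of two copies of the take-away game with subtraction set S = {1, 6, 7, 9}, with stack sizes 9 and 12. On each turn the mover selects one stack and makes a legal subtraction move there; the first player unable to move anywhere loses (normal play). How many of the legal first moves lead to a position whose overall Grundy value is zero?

3

All stacks use S = {1, 6, 7, 9}:
n :  0  1  2  3  4  5  6  7  8  9 10 11 12
G :  0  1  0  1  0  1  2  3  2  3  2  3  0
Stack A: G(9) = 3.
Stack B: G(12) = 0.
Combined Grundy value = 3 ⊕ 0 = 3.
A winning move leaves total XOR = 0, i.e. changes one component's Grundy value g to g ⊕ X where X is the current total.
Stack A: need g' = 3⊕3 = 0. Options: 9−1→G=2, 9−6→G=1, 9−7→G=0, 9−9→G=0. Hits: 2.
Stack B: need g' = 0⊕3 = 3. Options: 12−1→G=3, 12−6→G=2, 12−7→G=1, 12−9→G=1. Hits: 1.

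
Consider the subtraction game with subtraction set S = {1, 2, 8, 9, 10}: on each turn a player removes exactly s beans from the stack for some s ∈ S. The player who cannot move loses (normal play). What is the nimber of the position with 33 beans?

4

n :  0  1  2  3  4  5  6  7  8  9 10 11 12 13 14 15 16 17 18 19 20 21 22 23 24 25 26 27 28 29 30 31 32 33
G :  0  1  2  0  1  2  0  1  2  3  4  5  3  4  5  3  4  0  1  2  0  1  2  0  1  2  3  4  5  3  4  5  3  4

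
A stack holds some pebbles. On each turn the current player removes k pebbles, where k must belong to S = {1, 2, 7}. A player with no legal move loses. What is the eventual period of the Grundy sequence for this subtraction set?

n :  0  1  2  3  4  5  6  7  8  9 10 11 12 13 14
G :  0  1  2  0  1  2  0  1  2  0  1  2  0  1  2
G(n+3) = G(n) holds for n = 0,…,6 (a full window of length max(S) = 7), so the sequence is purely periodic with period 3.

3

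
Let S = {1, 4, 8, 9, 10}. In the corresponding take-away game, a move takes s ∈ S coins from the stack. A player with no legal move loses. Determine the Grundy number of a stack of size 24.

n :  0  1  2  3  4  5  6  7  8  9 10 11 12 13 14 15 16 17 18 19 20 21 22 23 24
G :  0  1  0  1  2  0  1  0  1  2  3  2  3  4  5  3  2  3  0  1  0  1  2  0  1

1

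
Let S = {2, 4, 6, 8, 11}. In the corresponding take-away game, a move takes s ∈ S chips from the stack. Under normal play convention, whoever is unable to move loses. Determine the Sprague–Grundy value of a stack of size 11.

n :  0  1  2  3  4  5  6  7  8  9 10 11
G :  0  0  1  1  2  2  3  3  4  4  0  5

5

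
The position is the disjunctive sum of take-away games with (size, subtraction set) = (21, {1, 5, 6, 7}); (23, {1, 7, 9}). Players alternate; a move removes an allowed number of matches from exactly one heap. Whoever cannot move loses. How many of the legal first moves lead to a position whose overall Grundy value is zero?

1

Heap A, S = {1, 5, 6, 7}:
G(0) = 0
G(1) = mex{0} = 1
G(2) = mex{1} = 0
G(3) = mex{0} = 1
G(4) = mex{1} = 0
G(5) = mex{0,0} = 1
G(6) = mex{1,1,0} = 2
G(7) = mex{2,0,1,0} = 3
G(8) = mex{3,1,0,1} = 2
G(9) = mex{2,0,1,0} = 3
G(10) = mex{3,1,0,1} = 2
G(11) = mex{2,2,1,0} = 3
G(12) = mex{3,3,2,1} = 0
G(13) = mex{0,2,3,2} = 1
G(14) = mex{1,3,2,3} = 0
G(15) = mex{0,2,3,2} = 1
G(16) = mex{1,3,2,3} = 0
G(17) = mex{0,0,3,2} = 1
G(18) = mex{1,1,0,3} = 2
G(19) = mex{2,0,1,0} = 3
G(20) = mex{3,1,0,1} = 2
G(21) = mex{2,0,1,0} = 3
G_A(21) = 3.
Heap B, S = {1, 7, 9}:
n :  0  1  2  3  4  5  6  7  8  9 10 11 12 13 14 15 16 17 18 19 20 21 22 23
G :  0  1  0  1  0  1  0  1  0  1  0  1  0  1  0  1  0  1  0  1  0  1  0  1
G_B(23) = 1.
Combined Grundy value = 3 ⊕ 1 = 2.
A winning move leaves total XOR = 0, i.e. changes one component's Grundy value g to g ⊕ X where X is the current total.
Heap A: need g' = 3⊕2 = 1. Options: 21−1→G=2, 21−5→G=0, 21−6→G=1, 21−7→G=0. Hits: 1.
Heap B: need g' = 1⊕2 = 3. Options: 23−1→G=0, 23−7→G=0, 23−9→G=0. Hits: 0.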